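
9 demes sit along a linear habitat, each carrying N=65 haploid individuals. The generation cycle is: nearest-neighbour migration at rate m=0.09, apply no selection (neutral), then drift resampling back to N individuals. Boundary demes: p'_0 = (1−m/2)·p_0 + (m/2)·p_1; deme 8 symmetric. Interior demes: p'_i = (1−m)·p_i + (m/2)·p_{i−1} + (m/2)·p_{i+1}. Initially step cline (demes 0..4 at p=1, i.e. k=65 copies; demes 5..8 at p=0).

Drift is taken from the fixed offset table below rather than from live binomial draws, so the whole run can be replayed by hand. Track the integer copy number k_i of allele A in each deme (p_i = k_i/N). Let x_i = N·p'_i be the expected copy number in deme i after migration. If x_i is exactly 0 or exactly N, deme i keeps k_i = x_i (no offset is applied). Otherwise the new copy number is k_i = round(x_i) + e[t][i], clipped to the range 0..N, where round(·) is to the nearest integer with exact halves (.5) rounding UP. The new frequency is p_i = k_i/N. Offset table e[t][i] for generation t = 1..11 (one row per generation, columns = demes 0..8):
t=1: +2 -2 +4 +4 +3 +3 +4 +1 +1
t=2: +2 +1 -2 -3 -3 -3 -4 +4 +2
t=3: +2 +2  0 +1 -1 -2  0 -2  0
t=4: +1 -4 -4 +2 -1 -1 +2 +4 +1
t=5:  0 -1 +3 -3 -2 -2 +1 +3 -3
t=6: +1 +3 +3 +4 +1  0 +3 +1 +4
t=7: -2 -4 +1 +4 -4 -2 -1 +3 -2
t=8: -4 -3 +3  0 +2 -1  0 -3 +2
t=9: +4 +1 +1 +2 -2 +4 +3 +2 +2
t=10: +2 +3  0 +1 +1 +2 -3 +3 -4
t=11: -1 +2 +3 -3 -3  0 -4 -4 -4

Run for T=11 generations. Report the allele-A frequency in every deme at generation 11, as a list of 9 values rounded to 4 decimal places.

t=0: k=[65 65 65 65 65 0 0 0 0]
t=1: x=[65.0000 65.0000 65.0000 65.0000 62.0750 2.9250 0.0000 0.0000 0.0000] k=[65 65 65 65 65 6 0 0 0]
t=2: x=[65.0000 65.0000 65.0000 65.0000 62.3450 8.3850 0.2700 0.0000 0.0000] k=[65 65 65 65 59 5 0 0 0]
t=3: x=[65.0000 65.0000 65.0000 64.7300 56.8400 7.2050 0.2250 0.0000 0.0000] k=[65 65 65 65 56 5 0 0 0]
t=4: x=[65.0000 65.0000 65.0000 64.5950 54.1100 7.0700 0.2250 0.0000 0.0000] k=[65 65 65 65 53 6 2 0 0]
t=5: x=[65.0000 65.0000 65.0000 64.4600 51.4250 7.9350 2.0900 0.0900 0.0000] k=[65 65 65 61 49 6 3 3 0]
t=6: x=[65.0000 65.0000 64.8200 60.6400 47.6050 7.8000 3.1350 2.8650 0.1350] k=[65 65 65 65 49 8 6 4 4]
t=7: x=[65.0000 65.0000 65.0000 64.2800 47.8750 9.7550 6.0000 4.0900 4.0000] k=[65 65 65 65 44 8 5 7 2]
t=8: x=[65.0000 65.0000 65.0000 64.0550 43.3250 9.4850 5.2250 6.6850 2.2250] k=[65 65 65 64 45 8 5 4 4]
t=9: x=[65.0000 65.0000 64.9550 63.1900 44.1900 9.5300 5.0900 4.0450 4.0000] k=[65 65 65 65 42 14 8 6 6]
t=10: x=[65.0000 65.0000 65.0000 63.9650 41.7750 14.9900 8.1800 6.0900 6.0000] k=[65 65 65 65 43 17 5 9 2]
t=11: x=[65.0000 65.0000 65.0000 64.0100 42.8200 17.6300 5.7200 8.5050 2.3150] k=[65 65 65 61 40 18 2 5 0]

[1.0000, 1.0000, 1.0000, 0.9385, 0.6154, 0.2769, 0.0308, 0.0769, 0.0000]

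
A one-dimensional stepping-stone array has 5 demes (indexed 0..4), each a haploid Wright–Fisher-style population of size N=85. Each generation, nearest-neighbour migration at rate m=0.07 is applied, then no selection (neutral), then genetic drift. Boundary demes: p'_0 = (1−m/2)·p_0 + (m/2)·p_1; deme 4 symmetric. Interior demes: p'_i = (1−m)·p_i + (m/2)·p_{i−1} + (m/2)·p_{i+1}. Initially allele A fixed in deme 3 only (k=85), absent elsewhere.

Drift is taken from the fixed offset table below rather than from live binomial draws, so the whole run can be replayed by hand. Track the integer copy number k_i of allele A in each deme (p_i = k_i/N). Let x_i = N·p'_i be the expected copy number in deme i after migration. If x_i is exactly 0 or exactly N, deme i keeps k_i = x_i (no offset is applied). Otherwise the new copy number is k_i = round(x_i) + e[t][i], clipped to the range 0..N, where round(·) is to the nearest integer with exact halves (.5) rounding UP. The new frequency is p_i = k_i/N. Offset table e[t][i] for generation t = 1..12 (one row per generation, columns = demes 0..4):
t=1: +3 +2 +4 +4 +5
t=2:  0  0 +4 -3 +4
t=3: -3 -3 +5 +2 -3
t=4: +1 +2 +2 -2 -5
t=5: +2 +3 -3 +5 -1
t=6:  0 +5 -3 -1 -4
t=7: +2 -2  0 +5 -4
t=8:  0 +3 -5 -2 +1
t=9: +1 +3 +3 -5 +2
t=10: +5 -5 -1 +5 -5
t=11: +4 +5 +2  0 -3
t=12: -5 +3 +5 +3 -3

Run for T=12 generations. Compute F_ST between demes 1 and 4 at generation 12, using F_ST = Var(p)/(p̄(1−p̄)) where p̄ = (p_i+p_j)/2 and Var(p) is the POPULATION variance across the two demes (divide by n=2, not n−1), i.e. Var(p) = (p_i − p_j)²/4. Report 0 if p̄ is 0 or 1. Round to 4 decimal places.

0.0313

t=0: k=[0 0 0 85 0]
t=1: x=[0.0000 0.0000 2.9750 79.0500 2.9750] k=[0 0 7 83 8]
t=2: x=[0.0000 0.2450 9.4150 77.7150 10.6250] k=[0 0 13 75 15]
t=3: x=[0.0000 0.4550 14.7150 70.7300 17.1000] k=[0 0 20 73 14]
t=4: x=[0.0000 0.7000 21.1550 69.0800 16.0650] k=[0 3 23 67 11]
t=5: x=[0.1050 3.5950 23.8400 63.5000 12.9600] k=[2 7 21 69 12]
t=6: x=[2.1750 7.3150 22.1900 65.3250 13.9950] k=[2 12 19 64 10]
t=7: x=[2.3500 11.8950 20.3300 60.5350 11.8900] k=[4 10 20 66 8]
t=8: x=[4.2100 10.1400 21.2600 62.3600 10.0300] k=[4 13 16 60 11]
t=9: x=[4.3150 12.7900 17.4350 56.7450 12.7150] k=[5 16 20 52 15]
t=10: x=[5.3850 15.7550 20.9800 49.5850 16.2950] k=[10 11 20 55 11]
t=11: x=[10.0350 11.2800 20.9100 52.2350 12.5400] k=[14 16 23 52 10]
t=12: x=[14.0700 16.1750 23.7700 49.5150 11.4700] k=[9 19 29 53 8]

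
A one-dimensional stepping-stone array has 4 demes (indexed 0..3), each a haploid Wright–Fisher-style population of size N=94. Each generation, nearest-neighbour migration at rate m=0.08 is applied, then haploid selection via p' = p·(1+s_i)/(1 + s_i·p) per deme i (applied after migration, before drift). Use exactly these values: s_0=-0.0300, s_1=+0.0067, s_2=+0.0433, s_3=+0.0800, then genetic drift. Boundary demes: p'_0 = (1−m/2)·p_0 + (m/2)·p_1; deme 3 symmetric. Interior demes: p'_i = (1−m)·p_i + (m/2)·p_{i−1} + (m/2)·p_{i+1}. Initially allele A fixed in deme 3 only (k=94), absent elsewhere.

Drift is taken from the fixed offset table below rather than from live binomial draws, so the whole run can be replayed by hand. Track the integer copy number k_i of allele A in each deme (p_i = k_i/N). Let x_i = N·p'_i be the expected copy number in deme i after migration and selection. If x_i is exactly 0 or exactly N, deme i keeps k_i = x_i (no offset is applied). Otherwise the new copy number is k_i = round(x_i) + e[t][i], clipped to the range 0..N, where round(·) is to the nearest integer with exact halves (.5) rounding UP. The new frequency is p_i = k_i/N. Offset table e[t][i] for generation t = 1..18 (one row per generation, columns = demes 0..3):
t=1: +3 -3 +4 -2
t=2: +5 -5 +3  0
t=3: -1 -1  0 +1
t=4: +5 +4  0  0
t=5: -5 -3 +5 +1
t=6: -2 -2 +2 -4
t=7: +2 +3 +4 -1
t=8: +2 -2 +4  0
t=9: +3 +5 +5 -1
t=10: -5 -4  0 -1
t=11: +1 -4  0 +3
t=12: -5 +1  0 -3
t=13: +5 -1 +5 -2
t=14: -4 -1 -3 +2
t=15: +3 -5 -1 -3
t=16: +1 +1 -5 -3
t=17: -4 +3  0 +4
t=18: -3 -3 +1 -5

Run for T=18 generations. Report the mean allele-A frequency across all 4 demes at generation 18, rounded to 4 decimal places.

t=0: k=[0 0 0 94]
t=1: x=[0.0000 0.0000 3.9160 90.5082] k=[0 0 8 89]
t=2: x=[0.0000 0.3221 11.3358 86.3205] k=[0 0 14 86]
t=3: x=[0.0000 0.5637 16.8996 83.8388] k=[0 0 17 85]
t=4: x=[0.0000 0.6845 19.6917 83.0470] k=[0 5 20 83]
t=5: x=[0.1940 5.4341 22.6405 81.3467] k=[0 2 28 82]
t=6: x=[0.0776 2.9792 29.9788 80.7409] k=[0 1 32 77]
t=7: x=[0.0388 2.2144 33.4679 76.3308] k=[2 5 37 75]
t=8: x=[2.0578 6.1986 38.1972 74.6877] k=[4 4 42 75]
t=9: x=[3.8850 5.5548 42.7861 74.8790] k=[7 11 48 74]
t=10: x=[6.9611 12.3917 48.5556 74.1901] k=[2 8 49 73]
t=11: x=[2.1744 9.4566 49.3146 73.3086] k=[3 5 49 76]
t=12: x=[2.9905 6.7216 49.3146 76.0637] k=[0 8 49 73]
t=13: x=[0.3104 9.3762 49.3146 73.3086] k=[5 8 54 71]
t=14: x=[4.9745 9.7783 53.8180 71.6571] k=[1 9 51 74]
t=15: x=[1.2809 10.4217 51.2298 74.3049] k=[4 5 50 71]
t=16: x=[3.9239 6.8020 50.0332 71.5033] k=[5 8 45 69]
t=17: x=[4.9745 9.4164 45.4743 69.4610] k=[1 12 45 73]
t=18: x=[1.3974 12.9544 45.7948 73.1552] k=[0 10 47 68]

0.3324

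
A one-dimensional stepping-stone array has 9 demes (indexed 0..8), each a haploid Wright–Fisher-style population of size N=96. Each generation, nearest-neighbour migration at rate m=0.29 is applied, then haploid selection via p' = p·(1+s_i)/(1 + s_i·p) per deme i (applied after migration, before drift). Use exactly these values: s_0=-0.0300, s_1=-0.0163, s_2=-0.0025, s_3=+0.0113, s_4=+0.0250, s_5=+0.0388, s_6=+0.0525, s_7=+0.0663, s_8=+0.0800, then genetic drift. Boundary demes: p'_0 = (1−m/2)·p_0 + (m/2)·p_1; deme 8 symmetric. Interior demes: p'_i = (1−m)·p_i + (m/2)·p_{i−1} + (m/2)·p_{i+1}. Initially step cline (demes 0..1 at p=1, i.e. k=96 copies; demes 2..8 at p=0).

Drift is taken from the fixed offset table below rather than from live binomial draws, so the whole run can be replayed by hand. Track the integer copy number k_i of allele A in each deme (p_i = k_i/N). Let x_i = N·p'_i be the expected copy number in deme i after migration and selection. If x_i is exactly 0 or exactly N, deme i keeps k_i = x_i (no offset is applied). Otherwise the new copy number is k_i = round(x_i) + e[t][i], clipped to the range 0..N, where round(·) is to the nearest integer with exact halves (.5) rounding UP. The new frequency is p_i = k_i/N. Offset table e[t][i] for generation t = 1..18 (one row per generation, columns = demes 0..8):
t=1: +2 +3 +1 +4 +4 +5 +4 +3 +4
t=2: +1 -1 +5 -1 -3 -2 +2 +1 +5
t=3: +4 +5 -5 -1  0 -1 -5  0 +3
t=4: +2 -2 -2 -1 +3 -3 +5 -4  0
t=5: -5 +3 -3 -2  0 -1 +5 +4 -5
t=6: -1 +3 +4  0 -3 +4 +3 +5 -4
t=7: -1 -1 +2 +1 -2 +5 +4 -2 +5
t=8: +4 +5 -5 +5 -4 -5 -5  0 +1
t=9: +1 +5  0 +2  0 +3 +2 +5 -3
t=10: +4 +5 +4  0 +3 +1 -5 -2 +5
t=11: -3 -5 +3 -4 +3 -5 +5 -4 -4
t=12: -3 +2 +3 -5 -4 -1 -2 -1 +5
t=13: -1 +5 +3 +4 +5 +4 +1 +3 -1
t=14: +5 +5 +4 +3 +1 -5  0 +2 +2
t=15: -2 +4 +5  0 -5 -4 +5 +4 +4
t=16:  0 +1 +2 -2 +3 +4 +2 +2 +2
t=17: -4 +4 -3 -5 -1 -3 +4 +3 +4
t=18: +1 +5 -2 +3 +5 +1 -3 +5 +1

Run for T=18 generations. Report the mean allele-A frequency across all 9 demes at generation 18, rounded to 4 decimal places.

t=0: k=[96 96 0 0 0 0 0 0 0]
t=1: x=[96.0000 81.8833 13.8902 0.0000 0.0000 0.0000 0.0000 0.0000 0.0000] k=[96 85 15 0 0 0 0 0 0]
t=2: x=[94.3565 76.1878 22.9313 2.1990 0.0000 0.0000 0.0000 0.0000 0.0000] k=[95 75 28 1 0 0 0 0 0]
t=3: x=[91.9844 70.7806 30.8476 4.8212 0.1486 0.0000 0.0000 0.0000 0.0000] k=[96 76 26 4 0 0 0 0 0]
t=4: x=[93.0131 71.3501 30.0083 6.6795 0.5944 0.0000 0.0000 0.0000 0.0000] k=[95 69 28 6 4 0 0 0 0]
t=5: x=[91.0900 66.4902 30.7027 8.9912 3.7991 0.6024 0.0000 0.0000 0.0000] k=[86 69 28 7 4 0 0 0 0]
t=6: x=[83.2009 65.1771 30.8476 9.7076 3.9474 0.6024 0.0000 0.0000 0.0000] k=[82 68 35 10 1 5 0 0 0]
t=7: x=[79.5591 64.9005 36.1036 12.4412 2.9549 3.8326 0.7628 0.0000 0.0000] k=[79 64 38 13 1 9 5 0 0]
t=8: x=[76.3533 62.0452 38.0875 15.0269 3.9934 7.5196 5.0964 0.7727 0.0000] k=[80 67 33 20 0 3 0 1 0]
t=9: x=[77.6675 63.6032 35.9887 19.1567 3.4154 2.2107 0.6103 0.7567 0.1566] k=[79 69 36 21 3 5 3 6 0]
t=10: x=[77.0918 65.3230 38.5522 20.7472 6.0382 4.5833 3.9126 4.9901 0.9389] k=[81 70 43 21 9 6 0 3 6]
t=11: x=[78.9827 67.3508 43.6654 22.6438 10.5344 5.7679 1.3725 3.1923 5.9825] k=[76 62 47 19 14 1 6 0 2]
t=12: x=[73.4487 61.4926 45.0551 22.5282 13.1171 3.7446 4.6251 1.2359 1.8442] k=[70 63 48 18 9 3 3 0 7]
t=13: x=[68.3898 61.4775 45.7651 21.2302 9.6472 4.0139 2.6959 1.5446 6.4317] k=[67 66 49 25 15 8 4 5 5]
t=14: x=[66.2331 63.3267 47.9249 27.2487 15.7575 8.7325 4.9602 5.1596 5.3776] k=[71 68 52 30 17 4 5 7 7]
t=15: x=[69.9915 65.7757 51.0702 31.5425 17.3482 6.2487 5.3999 7.1219 7.5162] k=[68 70 56 32 12 2 10 11 12]
t=16: x=[67.6858 67.3508 54.4910 32.8223 13.7381 4.7800 9.4105 11.6409 12.6782] k=[68 68 56 31 17 9 11 14 15]
t=17: x=[67.3921 65.9216 54.0559 32.8373 18.2319 10.8098 11.6591 14.4819 15.8472] k=[63 70 51 28 17 8 16 17 20]
t=18: x=[63.3621 65.8914 50.3601 29.9711 17.6428 10.8253 15.6435 18.2188 20.7912] k=[64 71 48 33 23 12 13 23 22]

0.3576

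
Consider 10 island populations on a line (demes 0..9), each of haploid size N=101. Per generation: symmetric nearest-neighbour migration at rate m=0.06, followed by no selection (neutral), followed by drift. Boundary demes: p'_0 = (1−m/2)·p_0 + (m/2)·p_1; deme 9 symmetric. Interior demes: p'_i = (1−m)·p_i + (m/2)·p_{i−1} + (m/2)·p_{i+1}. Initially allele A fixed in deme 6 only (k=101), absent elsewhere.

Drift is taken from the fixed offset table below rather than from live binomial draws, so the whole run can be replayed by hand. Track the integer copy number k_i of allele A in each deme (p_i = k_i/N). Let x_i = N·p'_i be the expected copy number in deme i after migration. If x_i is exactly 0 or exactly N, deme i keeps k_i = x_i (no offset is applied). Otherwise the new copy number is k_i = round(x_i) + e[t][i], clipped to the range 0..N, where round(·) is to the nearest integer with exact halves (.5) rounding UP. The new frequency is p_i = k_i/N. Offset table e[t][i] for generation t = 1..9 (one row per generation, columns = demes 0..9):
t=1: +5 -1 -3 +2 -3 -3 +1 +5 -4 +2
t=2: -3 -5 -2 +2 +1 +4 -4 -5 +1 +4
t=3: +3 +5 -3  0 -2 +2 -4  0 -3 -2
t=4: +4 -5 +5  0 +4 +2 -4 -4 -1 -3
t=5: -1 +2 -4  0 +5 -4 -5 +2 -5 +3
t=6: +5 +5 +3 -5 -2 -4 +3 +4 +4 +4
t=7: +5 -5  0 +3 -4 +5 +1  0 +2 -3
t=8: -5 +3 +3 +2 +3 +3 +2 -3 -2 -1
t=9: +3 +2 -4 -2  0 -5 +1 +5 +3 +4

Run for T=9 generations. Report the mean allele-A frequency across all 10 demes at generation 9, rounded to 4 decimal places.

t=0: k=[0 0 0 0 0 0 101 0 0 0]
t=1: x=[0.0000 0.0000 0.0000 0.0000 0.0000 3.0300 94.9400 3.0300 0.0000 0.0000] k=[0 0 0 0 0 0 96 8 0 0]
t=2: x=[0.0000 0.0000 0.0000 0.0000 0.0000 2.8800 90.4800 10.4000 0.2400 0.0000] k=[0 0 0 0 0 7 86 5 1 0]
t=3: x=[0.0000 0.0000 0.0000 0.0000 0.2100 9.1600 81.2000 7.3100 1.0900 0.0300] k=[0 0 0 0 0 11 77 7 0 0]
t=4: x=[0.0000 0.0000 0.0000 0.0000 0.3300 12.6500 72.9200 8.8900 0.2100 0.0000] k=[0 0 0 0 4 15 69 5 0 0]
t=5: x=[0.0000 0.0000 0.0000 0.1200 4.2100 16.2900 65.4600 6.7700 0.1500 0.0000] k=[0 0 0 0 9 12 60 9 0 0]
t=6: x=[0.0000 0.0000 0.0000 0.2700 8.8200 13.3500 57.0300 10.2600 0.2700 0.0000] k=[0 0 0 0 7 9 60 14 4 0]
t=7: x=[0.0000 0.0000 0.0000 0.2100 6.8500 10.4700 57.0900 15.0800 4.1800 0.1200] k=[0 0 0 3 3 15 58 15 6 0]
t=8: x=[0.0000 0.0000 0.0900 2.9100 3.3600 15.9300 55.4200 16.0200 6.0900 0.1800] k=[0 0 3 5 6 19 57 13 4 0]
t=9: x=[0.0000 0.0900 2.9700 4.9700 6.3600 19.7500 54.5400 14.0500 4.1500 0.1200] k=[0 2 0 3 6 15 56 19 7 4]

0.1109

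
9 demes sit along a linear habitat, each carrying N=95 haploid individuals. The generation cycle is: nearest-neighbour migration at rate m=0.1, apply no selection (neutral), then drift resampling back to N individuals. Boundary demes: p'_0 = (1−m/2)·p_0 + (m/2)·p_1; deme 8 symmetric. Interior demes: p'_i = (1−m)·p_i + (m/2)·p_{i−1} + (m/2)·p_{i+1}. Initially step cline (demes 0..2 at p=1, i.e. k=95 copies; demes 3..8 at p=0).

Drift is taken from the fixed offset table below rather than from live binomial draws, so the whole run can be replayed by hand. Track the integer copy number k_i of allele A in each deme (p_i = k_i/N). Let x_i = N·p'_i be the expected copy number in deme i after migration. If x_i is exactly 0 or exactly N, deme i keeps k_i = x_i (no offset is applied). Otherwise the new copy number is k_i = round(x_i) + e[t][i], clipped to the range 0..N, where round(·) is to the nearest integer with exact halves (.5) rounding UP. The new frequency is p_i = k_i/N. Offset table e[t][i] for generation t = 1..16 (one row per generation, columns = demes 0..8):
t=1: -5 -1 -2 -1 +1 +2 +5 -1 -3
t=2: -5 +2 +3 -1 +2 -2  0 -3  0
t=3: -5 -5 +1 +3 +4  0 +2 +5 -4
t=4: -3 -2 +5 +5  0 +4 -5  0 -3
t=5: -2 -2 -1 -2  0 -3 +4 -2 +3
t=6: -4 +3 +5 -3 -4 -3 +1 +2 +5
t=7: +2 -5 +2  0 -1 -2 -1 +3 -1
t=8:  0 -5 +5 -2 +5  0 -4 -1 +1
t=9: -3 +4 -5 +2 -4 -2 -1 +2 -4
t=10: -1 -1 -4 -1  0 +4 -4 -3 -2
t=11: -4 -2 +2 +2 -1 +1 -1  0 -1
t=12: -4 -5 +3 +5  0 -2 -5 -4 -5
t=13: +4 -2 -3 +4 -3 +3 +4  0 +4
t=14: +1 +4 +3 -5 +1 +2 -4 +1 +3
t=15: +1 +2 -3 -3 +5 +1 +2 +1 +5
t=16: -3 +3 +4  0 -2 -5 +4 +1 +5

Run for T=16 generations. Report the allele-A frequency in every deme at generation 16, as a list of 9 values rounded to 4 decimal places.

[0.8316, 0.8526, 0.7158, 0.3474, 0.1368, 0.0421, 0.0632, 0.0316, 0.1053]

t=0: k=[95 95 95 0 0 0 0 0 0]
t=1: x=[95.0000 95.0000 90.2500 4.7500 0.0000 0.0000 0.0000 0.0000 0.0000] k=[95 95 88 4 0 0 0 0 0]
t=2: x=[95.0000 94.6500 84.1500 8.0000 0.2000 0.0000 0.0000 0.0000 0.0000] k=[95 95 87 7 2 0 0 0 0]
t=3: x=[95.0000 94.6000 83.4000 10.7500 2.1500 0.1000 0.0000 0.0000 0.0000] k=[95 90 84 14 6 0 0 0 0]
t=4: x=[94.7500 89.9500 80.8000 17.1000 6.1000 0.3000 0.0000 0.0000 0.0000] k=[92 88 86 22 6 4 0 0 0]
t=5: x=[91.8000 88.1000 82.9000 24.4000 6.7000 3.9000 0.2000 0.0000 0.0000] k=[90 86 82 22 7 1 4 0 0]
t=6: x=[89.8000 86.0000 79.2000 24.2500 7.4500 1.4500 3.6500 0.2000 0.0000] k=[86 89 84 21 3 0 5 2 0]
t=7: x=[86.1500 88.6000 81.1000 23.2500 3.7500 0.4000 4.6000 2.0500 0.1000] k=[88 84 83 23 3 0 4 5 0]
t=8: x=[87.8000 84.1500 80.0500 25.0000 3.8500 0.3500 3.8500 4.7000 0.2500] k=[88 79 85 23 9 0 0 4 1]
t=9: x=[87.5500 79.7500 81.6000 25.4000 9.2500 0.4500 0.2000 3.6500 1.1500] k=[85 84 77 27 5 0 0 6 0]
t=10: x=[84.9500 83.7000 74.8500 28.4000 5.8500 0.2500 0.3000 5.4000 0.3000] k=[84 83 71 27 6 4 0 2 0]
t=11: x=[83.9500 82.4500 69.4000 28.1500 6.9500 3.9000 0.3000 1.8000 0.1000] k=[80 80 71 30 6 5 0 2 0]
t=12: x=[80.0000 79.5500 69.4000 30.8500 7.1500 4.8000 0.3500 1.8000 0.1000] k=[76 75 72 36 7 3 0 0 0]
t=13: x=[75.9500 74.9000 70.3500 36.3500 8.2500 3.0500 0.1500 0.0000 0.0000] k=[80 73 67 40 5 6 4 0 0]
t=14: x=[79.6500 73.0500 65.9500 39.6000 6.8000 5.8500 3.9000 0.2000 0.0000] k=[81 77 69 35 8 8 0 1 0]
t=15: x=[80.8000 76.8000 67.7000 35.3500 9.3500 7.6000 0.4500 0.9000 0.0500] k=[82 79 65 32 14 9 2 2 5]
t=16: x=[81.8500 78.4500 64.0500 32.7500 14.6500 8.9000 2.3500 2.1500 4.8500] k=[79 81 68 33 13 4 6 3 10]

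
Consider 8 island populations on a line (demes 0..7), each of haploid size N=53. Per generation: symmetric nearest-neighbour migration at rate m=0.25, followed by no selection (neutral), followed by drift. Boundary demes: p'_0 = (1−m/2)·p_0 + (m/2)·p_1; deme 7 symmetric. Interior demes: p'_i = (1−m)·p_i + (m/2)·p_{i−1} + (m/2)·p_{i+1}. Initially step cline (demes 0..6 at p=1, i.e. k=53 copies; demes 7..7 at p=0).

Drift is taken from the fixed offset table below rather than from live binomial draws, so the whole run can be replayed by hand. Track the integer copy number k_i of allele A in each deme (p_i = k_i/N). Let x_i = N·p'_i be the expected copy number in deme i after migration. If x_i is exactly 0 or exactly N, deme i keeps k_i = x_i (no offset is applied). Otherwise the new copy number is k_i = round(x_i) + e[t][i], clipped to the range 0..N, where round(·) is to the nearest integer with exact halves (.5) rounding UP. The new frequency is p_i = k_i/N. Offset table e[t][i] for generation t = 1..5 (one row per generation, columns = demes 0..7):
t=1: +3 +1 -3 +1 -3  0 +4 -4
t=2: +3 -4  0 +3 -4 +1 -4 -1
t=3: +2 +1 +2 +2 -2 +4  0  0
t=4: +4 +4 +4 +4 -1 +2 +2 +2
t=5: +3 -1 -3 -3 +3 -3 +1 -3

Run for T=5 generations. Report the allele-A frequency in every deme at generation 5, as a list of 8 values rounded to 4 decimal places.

[1.0000, 1.0000, 1.0000, 1.0000, 1.0000, 0.9057, 0.7358, 0.3208]

t=0: k=[53 53 53 53 53 53 53 0]
t=1: x=[53.0000 53.0000 53.0000 53.0000 53.0000 53.0000 46.3750 6.6250] k=[53 53 53 53 53 53 50 3]
t=2: x=[53.0000 53.0000 53.0000 53.0000 53.0000 52.6250 44.5000 8.8750] k=[53 53 53 53 53 53 41 8]
t=3: x=[53.0000 53.0000 53.0000 53.0000 53.0000 51.5000 38.3750 12.1250] k=[53 53 53 53 53 53 38 12]
t=4: x=[53.0000 53.0000 53.0000 53.0000 53.0000 51.1250 36.6250 15.2500] k=[53 53 53 53 53 53 39 17]
t=5: x=[53.0000 53.0000 53.0000 53.0000 53.0000 51.2500 38.0000 19.7500] k=[53 53 53 53 53 48 39 17]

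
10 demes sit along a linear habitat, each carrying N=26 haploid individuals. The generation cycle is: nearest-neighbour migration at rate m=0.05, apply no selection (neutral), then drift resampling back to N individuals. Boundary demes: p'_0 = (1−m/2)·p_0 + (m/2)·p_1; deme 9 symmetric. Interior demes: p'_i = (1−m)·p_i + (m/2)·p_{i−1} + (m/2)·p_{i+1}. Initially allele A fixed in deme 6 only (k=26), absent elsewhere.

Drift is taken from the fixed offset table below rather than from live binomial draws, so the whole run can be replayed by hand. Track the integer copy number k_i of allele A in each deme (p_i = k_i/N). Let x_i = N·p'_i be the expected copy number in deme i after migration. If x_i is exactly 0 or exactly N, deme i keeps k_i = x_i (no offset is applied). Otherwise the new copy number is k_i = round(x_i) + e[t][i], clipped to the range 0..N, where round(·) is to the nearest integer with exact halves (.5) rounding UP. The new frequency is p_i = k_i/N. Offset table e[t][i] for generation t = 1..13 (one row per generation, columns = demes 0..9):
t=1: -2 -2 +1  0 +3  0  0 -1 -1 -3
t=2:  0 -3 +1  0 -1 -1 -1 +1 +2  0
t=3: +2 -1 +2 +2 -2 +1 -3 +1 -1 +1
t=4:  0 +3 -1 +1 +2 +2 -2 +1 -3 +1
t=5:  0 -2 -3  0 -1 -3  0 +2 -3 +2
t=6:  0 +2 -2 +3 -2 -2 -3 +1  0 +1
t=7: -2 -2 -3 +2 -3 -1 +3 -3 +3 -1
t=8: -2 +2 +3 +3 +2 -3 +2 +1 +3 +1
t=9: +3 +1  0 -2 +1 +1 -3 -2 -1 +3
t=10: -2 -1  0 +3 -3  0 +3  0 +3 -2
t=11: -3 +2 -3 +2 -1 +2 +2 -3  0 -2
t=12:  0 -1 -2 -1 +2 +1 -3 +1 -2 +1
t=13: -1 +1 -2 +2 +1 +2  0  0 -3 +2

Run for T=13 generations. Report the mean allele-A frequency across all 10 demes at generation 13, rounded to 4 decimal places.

0.1577

t=0: k=[0 0 0 0 0 0 26 0 0 0]
t=1: x=[0.0000 0.0000 0.0000 0.0000 0.0000 0.6500 24.7000 0.6500 0.0000 0.0000] k=[0 0 0 0 0 1 25 0 0 0]
t=2: x=[0.0000 0.0000 0.0000 0.0000 0.0250 1.5750 23.7750 0.6250 0.0000 0.0000] k=[0 0 0 0 0 1 23 2 0 0]
t=3: x=[0.0000 0.0000 0.0000 0.0000 0.0250 1.5250 21.9250 2.4750 0.0500 0.0000] k=[0 0 0 0 0 3 19 3 0 0]
t=4: x=[0.0000 0.0000 0.0000 0.0000 0.0750 3.3250 18.2000 3.3250 0.0750 0.0000] k=[0 0 0 0 2 5 16 4 0 0]
t=5: x=[0.0000 0.0000 0.0000 0.0500 2.0250 5.2000 15.4250 4.2000 0.1000 0.0000] k=[0 0 0 0 1 2 15 6 0 0]
t=6: x=[0.0000 0.0000 0.0000 0.0250 1.0000 2.3000 14.4500 6.0750 0.1500 0.0000] k=[0 0 0 3 0 0 11 7 0 0]
t=7: x=[0.0000 0.0000 0.0750 2.8500 0.0750 0.2750 10.6250 6.9250 0.1750 0.0000] k=[0 0 0 5 0 0 14 4 3 0]
t=8: x=[0.0000 0.0000 0.1250 4.7500 0.1250 0.3500 13.4000 4.2250 2.9500 0.0750] k=[0 0 3 8 2 0 15 5 6 1]
t=9: x=[0.0000 0.0750 3.0500 7.7250 2.1000 0.4250 14.3750 5.2750 5.8500 1.1250] k=[0 1 3 6 3 1 11 3 5 4]
t=10: x=[0.0250 1.0250 3.0250 5.8500 3.0250 1.3000 10.5500 3.2500 4.9250 4.0250] k=[0 0 3 9 0 1 14 3 8 2]
t=11: x=[0.0000 0.0750 3.0750 8.6250 0.2500 1.3000 13.4000 3.4000 7.7250 2.1500] k=[0 2 0 11 0 3 15 0 8 0]
t=12: x=[0.0500 1.9000 0.3250 10.4500 0.3500 3.2250 14.3250 0.5750 7.6000 0.2000] k=[0 1 0 9 2 4 11 2 6 1]
t=13: x=[0.0250 0.9500 0.2500 8.6000 2.2250 4.1250 10.6000 2.3250 5.7750 1.1250] k=[0 2 0 11 3 6 11 2 3 3]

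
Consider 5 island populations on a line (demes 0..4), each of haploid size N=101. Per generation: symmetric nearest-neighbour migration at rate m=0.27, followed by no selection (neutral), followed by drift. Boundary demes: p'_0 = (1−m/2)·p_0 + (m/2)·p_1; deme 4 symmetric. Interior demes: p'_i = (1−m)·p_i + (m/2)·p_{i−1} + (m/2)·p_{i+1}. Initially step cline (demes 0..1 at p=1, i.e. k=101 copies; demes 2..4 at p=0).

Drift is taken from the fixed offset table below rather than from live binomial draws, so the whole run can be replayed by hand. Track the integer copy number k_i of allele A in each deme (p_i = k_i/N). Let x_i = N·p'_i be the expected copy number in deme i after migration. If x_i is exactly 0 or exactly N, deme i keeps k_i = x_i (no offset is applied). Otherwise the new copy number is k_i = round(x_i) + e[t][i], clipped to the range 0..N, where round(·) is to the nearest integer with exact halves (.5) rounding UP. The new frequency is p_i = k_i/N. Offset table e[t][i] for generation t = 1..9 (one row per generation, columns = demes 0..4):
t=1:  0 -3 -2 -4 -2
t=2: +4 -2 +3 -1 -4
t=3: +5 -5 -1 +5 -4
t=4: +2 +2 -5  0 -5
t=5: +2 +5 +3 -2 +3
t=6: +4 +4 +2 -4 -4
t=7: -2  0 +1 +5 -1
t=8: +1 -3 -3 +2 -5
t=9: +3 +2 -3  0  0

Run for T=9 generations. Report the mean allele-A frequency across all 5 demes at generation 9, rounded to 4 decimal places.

0.4139

t=0: k=[101 101 0 0 0]
t=1: x=[101.0000 87.3650 13.6350 0.0000 0.0000] k=[101 84 12 0 0]
t=2: x=[98.7050 76.5750 20.1000 1.6200 0.0000] k=[101 75 23 1 0]
t=3: x=[97.4900 71.4900 27.0500 3.8350 0.1350] k=[101 66 26 9 0]
t=4: x=[96.2750 65.3250 29.1050 10.0800 1.2150] k=[98 67 24 10 0]
t=5: x=[93.8150 65.3800 27.9150 10.5400 1.3500] k=[96 70 31 9 4]
t=6: x=[92.4900 68.2450 33.2950 11.2950 4.6750] k=[96 72 35 7 1]
t=7: x=[92.7600 70.2450 36.2150 9.9700 1.8100] k=[91 70 37 15 1]
t=8: x=[88.1650 68.3800 38.4850 16.0800 2.8900] k=[89 65 35 18 0]
t=9: x=[85.7600 64.1900 36.7550 17.8650 2.4300] k=[89 66 34 18 2]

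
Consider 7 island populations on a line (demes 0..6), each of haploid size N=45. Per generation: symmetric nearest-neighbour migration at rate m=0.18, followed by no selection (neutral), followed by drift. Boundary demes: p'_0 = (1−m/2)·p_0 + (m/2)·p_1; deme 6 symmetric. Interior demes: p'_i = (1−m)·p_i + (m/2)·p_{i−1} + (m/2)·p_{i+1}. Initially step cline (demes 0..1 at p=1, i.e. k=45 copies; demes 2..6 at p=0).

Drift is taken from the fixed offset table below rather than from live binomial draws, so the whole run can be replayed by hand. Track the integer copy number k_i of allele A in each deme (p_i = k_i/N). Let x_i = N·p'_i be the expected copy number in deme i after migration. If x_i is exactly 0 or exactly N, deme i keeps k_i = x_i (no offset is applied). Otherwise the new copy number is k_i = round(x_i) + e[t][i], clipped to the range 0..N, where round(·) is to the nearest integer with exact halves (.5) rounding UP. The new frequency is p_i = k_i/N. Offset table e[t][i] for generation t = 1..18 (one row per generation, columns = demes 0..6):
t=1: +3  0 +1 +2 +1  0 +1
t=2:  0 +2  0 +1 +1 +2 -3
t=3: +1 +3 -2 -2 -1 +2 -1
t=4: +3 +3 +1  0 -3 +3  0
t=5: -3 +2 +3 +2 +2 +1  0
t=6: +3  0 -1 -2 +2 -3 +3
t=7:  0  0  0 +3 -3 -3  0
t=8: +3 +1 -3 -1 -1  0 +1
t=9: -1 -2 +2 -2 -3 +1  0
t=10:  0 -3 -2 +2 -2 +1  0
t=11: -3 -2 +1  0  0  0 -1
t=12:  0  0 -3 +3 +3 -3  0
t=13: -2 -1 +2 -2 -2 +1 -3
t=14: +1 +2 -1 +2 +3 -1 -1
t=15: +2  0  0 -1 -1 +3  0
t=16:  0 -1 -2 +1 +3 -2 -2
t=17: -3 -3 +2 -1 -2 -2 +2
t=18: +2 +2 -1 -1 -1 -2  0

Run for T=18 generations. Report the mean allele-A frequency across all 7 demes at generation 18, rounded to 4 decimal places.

t=0: k=[45 45 0 0 0 0 0]
t=1: x=[45.0000 40.9500 4.0500 0.0000 0.0000 0.0000 0.0000] k=[45 41 5 0 0 0 0]
t=2: x=[44.6400 38.1200 7.7900 0.4500 0.0000 0.0000 0.0000] k=[45 40 8 1 0 0 0]
t=3: x=[44.5500 37.5700 10.2500 1.5400 0.0900 0.0000 0.0000] k=[45 41 8 0 0 0 0]
t=4: x=[44.6400 38.3900 10.2500 0.7200 0.0000 0.0000 0.0000] k=[45 41 11 1 0 0 0]
t=5: x=[44.6400 38.6600 12.8000 1.8100 0.0900 0.0000 0.0000] k=[42 41 16 4 2 0 0]
t=6: x=[41.9100 38.8400 17.1700 4.9000 2.0000 0.1800 0.0000] k=[45 39 16 3 4 0 0]
t=7: x=[44.4600 37.4700 16.9000 4.2600 3.5500 0.3600 0.0000] k=[44 37 17 7 1 0 0]
t=8: x=[43.3700 35.8300 17.9000 7.3600 1.4500 0.0900 0.0000] k=[45 37 15 6 0 0 0]
t=9: x=[44.2800 35.7400 16.1700 6.2700 0.5400 0.0000 0.0000] k=[43 34 18 4 0 0 0]
t=10: x=[42.1900 33.3700 18.1800 4.9000 0.3600 0.0000 0.0000] k=[42 30 16 7 0 0 0]
t=11: x=[40.9200 29.8200 16.4500 7.1800 0.6300 0.0000 0.0000] k=[38 28 17 7 1 0 0]
t=12: x=[37.1000 27.9100 17.0900 7.3600 1.4500 0.0900 0.0000] k=[37 28 14 10 4 0 0]
t=13: x=[36.1900 27.5500 14.9000 9.8200 4.1800 0.3600 0.0000] k=[34 27 17 8 2 1 0]
t=14: x=[33.3700 26.7300 17.0900 8.2700 2.4500 1.0000 0.0900] k=[34 29 16 10 5 0 0]
t=15: x=[33.5500 28.2800 16.6300 10.0900 5.0000 0.4500 0.0000] k=[36 28 17 9 4 3 0]
t=16: x=[35.2800 27.7300 17.2700 9.2700 4.3600 2.8200 0.2700] k=[35 27 15 10 7 1 0]
t=17: x=[34.2800 26.6400 15.6300 10.1800 6.7300 1.4500 0.0900] k=[31 24 18 9 5 0 2]
t=18: x=[30.3700 24.0900 17.7300 9.4500 4.9100 0.6300 1.8200] k=[32 26 17 8 4 0 2]

0.2825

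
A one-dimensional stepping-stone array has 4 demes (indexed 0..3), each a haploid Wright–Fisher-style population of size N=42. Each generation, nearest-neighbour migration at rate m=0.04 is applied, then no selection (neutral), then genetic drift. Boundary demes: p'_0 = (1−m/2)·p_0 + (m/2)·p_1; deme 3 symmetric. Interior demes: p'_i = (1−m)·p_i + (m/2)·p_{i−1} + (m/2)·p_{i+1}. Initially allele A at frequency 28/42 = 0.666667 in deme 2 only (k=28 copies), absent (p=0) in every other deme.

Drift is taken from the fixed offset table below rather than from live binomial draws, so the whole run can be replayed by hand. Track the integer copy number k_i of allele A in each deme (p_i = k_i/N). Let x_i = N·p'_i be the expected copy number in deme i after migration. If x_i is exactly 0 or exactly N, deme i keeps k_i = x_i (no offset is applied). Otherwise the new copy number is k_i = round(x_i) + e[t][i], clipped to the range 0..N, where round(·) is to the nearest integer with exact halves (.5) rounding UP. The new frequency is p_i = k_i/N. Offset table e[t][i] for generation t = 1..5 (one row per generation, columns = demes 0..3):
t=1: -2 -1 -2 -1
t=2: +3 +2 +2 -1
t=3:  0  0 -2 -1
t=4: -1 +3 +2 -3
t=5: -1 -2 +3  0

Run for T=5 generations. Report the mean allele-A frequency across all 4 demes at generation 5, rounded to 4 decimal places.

t=0: k=[0 0 28 0]
t=1: x=[0.0000 0.5600 26.8800 0.5600] k=[0 0 25 0]
t=2: x=[0.0000 0.5000 24.0000 0.5000] k=[0 3 26 0]
t=3: x=[0.0600 3.4000 25.0200 0.5200] k=[0 3 23 0]
t=4: x=[0.0600 3.3400 22.1400 0.4600] k=[0 6 24 0]
t=5: x=[0.1200 6.2400 23.1600 0.4800] k=[0 4 26 0]

0.1786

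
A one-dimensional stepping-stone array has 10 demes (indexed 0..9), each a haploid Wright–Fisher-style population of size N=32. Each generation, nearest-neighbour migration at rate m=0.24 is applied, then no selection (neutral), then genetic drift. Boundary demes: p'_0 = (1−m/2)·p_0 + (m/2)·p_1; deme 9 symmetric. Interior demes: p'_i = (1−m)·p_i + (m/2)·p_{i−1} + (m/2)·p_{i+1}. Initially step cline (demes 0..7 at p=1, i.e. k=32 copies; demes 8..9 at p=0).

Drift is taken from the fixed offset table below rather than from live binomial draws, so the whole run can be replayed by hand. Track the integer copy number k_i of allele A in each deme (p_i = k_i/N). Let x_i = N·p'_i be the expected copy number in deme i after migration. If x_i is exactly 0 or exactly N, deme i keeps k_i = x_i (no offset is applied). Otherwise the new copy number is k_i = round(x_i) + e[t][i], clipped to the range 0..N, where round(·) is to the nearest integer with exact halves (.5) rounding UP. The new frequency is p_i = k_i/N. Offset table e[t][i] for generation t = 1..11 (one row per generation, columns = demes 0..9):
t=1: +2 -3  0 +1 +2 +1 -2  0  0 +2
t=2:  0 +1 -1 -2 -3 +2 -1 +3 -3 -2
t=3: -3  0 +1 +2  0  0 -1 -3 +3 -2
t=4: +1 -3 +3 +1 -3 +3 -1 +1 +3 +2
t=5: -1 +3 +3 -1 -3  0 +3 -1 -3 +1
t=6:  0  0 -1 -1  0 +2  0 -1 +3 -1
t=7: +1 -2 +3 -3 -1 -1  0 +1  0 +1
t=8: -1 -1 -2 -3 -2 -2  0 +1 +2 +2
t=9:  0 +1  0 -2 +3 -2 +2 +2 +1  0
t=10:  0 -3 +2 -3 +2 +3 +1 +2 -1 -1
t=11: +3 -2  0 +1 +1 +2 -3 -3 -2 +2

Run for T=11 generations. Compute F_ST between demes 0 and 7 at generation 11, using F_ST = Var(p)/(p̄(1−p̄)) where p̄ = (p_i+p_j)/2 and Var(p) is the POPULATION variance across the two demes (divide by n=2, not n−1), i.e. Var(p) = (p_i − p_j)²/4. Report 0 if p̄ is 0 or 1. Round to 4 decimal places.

t=0: k=[32 32 32 32 32 32 32 32 0 0]
t=1: x=[32.0000 32.0000 32.0000 32.0000 32.0000 32.0000 32.0000 28.1600 3.8400 0.0000] k=[32 32 32 32 32 32 32 28 4 0]
t=2: x=[32.0000 32.0000 32.0000 32.0000 32.0000 32.0000 31.5200 25.6000 6.4000 0.4800] k=[32 32 32 32 32 32 31 29 3 0]
t=3: x=[32.0000 32.0000 32.0000 32.0000 32.0000 31.8800 30.8800 26.1200 5.7600 0.3600] k=[32 32 32 32 32 32 30 23 9 0]
t=4: x=[32.0000 32.0000 32.0000 32.0000 32.0000 31.7600 29.4000 22.1600 9.6000 1.0800] k=[32 32 32 32 32 32 28 23 13 3]
t=5: x=[32.0000 32.0000 32.0000 32.0000 32.0000 31.5200 27.8800 22.4000 13.0000 4.2000] k=[32 32 32 32 32 32 31 21 10 5]
t=6: x=[32.0000 32.0000 32.0000 32.0000 32.0000 31.8800 29.9200 20.8800 10.7200 5.6000] k=[32 32 32 32 32 32 30 20 14 5]
t=7: x=[32.0000 32.0000 32.0000 32.0000 32.0000 31.7600 29.0400 20.4800 13.6400 6.0800] k=[32 32 32 32 32 31 29 21 14 7]
t=8: x=[32.0000 32.0000 32.0000 32.0000 31.8800 30.8800 28.2800 21.1200 14.0000 7.8400] k=[32 32 32 32 30 29 28 22 16 10]
t=9: x=[32.0000 32.0000 32.0000 31.7600 30.1200 29.0000 27.4000 22.0000 16.0000 10.7200] k=[32 32 32 30 32 27 29 24 17 11]
t=10: x=[32.0000 32.0000 31.7600 30.4800 31.1600 27.8400 28.1600 23.7600 17.1200 11.7200] k=[32 32 32 27 32 31 29 26 16 11]
t=11: x=[32.0000 32.0000 31.4000 28.2000 31.2800 30.8800 28.8800 25.1600 16.6000 11.6000] k=[32 32 31 29 32 32 26 22 15 14]

0.1852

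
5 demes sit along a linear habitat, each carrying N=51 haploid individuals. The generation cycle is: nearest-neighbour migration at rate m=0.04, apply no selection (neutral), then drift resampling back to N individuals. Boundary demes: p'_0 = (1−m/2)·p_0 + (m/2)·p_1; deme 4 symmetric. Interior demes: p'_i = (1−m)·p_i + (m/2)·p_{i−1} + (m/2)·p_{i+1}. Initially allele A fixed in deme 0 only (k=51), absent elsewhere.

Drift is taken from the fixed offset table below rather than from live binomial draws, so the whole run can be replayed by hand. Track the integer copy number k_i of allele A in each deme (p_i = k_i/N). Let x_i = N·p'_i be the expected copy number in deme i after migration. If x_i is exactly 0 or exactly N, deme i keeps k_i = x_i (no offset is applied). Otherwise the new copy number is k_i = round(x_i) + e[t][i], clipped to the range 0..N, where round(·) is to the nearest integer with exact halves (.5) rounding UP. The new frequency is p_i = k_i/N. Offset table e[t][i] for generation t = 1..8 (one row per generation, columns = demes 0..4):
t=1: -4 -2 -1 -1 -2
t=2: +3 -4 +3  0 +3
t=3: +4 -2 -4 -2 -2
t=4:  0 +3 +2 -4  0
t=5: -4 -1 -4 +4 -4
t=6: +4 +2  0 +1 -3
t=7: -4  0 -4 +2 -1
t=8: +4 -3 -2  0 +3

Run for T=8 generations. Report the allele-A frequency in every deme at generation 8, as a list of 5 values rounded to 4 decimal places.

t=0: k=[51 0 0 0 0]
t=1: x=[49.9800 1.0200 0.0000 0.0000 0.0000] k=[46 0 0 0 0]
t=2: x=[45.0800 0.9200 0.0000 0.0000 0.0000] k=[48 0 0 0 0]
t=3: x=[47.0400 0.9600 0.0000 0.0000 0.0000] k=[51 0 0 0 0]
t=4: x=[49.9800 1.0200 0.0000 0.0000 0.0000] k=[50 4 0 0 0]
t=5: x=[49.0800 4.8400 0.0800 0.0000 0.0000] k=[45 4 0 0 0]
t=6: x=[44.1800 4.7400 0.0800 0.0000 0.0000] k=[48 7 0 0 0]
t=7: x=[47.1800 7.6800 0.1400 0.0000 0.0000] k=[43 8 0 0 0]
t=8: x=[42.3000 8.5400 0.1600 0.0000 0.0000] k=[46 6 0 0 0]

[0.9020, 0.1176, 0.0000, 0.0000, 0.0000]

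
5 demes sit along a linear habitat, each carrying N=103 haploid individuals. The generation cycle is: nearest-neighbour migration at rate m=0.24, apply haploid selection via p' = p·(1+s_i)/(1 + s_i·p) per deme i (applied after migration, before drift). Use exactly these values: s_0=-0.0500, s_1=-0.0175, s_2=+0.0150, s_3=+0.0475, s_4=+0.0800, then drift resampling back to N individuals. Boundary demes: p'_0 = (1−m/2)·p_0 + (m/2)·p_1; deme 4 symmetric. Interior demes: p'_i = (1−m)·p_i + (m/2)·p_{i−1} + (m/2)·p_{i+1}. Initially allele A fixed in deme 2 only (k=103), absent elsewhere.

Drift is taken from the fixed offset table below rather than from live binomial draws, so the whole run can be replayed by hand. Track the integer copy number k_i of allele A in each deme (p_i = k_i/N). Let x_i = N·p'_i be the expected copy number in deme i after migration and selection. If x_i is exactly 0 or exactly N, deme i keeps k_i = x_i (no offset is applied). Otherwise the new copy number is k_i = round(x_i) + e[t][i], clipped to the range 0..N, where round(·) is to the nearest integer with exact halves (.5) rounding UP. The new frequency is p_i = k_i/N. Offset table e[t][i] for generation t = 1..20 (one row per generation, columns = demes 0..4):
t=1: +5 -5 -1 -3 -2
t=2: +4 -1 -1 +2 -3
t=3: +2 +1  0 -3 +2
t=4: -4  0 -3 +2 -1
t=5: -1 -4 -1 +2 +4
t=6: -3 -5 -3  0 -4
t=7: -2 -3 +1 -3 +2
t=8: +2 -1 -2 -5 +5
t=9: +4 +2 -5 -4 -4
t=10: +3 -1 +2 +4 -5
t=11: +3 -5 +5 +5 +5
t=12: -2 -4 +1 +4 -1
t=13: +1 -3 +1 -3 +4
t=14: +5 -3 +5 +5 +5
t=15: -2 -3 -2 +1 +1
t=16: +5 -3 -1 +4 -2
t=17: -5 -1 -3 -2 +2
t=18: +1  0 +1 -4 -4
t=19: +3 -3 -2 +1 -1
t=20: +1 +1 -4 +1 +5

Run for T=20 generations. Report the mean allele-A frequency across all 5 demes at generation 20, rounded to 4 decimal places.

0.2330

t=0: k=[0 0 103 0 0]
t=1: x=[0.0000 12.1693 78.5586 12.8737 0.0000] k=[0 7 78 10 0]
t=2: x=[0.7983 14.4592 61.6889 17.6277 1.2948] k=[5 13 61 20 0]
t=3: x=[5.6784 17.5416 50.7032 23.3472 2.5872] k=[8 19 51 20 5]
t=4: x=[8.8942 21.2210 43.8144 22.7314 7.3054] k=[5 21 41 25 6]
t=5: x=[6.5962 21.1814 37.0324 25.5204 8.8853] k=[6 17 36 28 13]
t=6: x=[6.9788 17.6997 33.0935 28.0982 15.8023] k=[4 13 30 28 12]
t=7: x=[4.8379 13.7483 28.0227 27.2396 14.8728] k=[3 11 29 24 17]
t=8: x=[3.7692 12.0114 26.5322 24.6188 19.0039] k=[6 11 25 20 24]
t=9: x=[6.2902 11.8930 22.9847 21.8687 24.9459] k=[10 14 18 18 21]
t=10: x=[10.0069 13.7878 17.7375 19.0706 21.9395] k=[13 13 20 23 17]
t=11: x=[12.4284 13.6298 19.7566 22.7314 18.8778] k=[15 9 25 28 24]
t=12: x=[13.6607 11.4590 23.7107 28.0982 25.9451] k=[12 7 25 32 25]
t=13: x=[10.8903 9.6051 23.9526 31.3222 27.3581] k=[12 7 25 28 31]
t=14: x=[10.8903 9.6051 23.4687 28.9561 32.3220] k=[16 7 28 34 37]
t=15: x=[14.2774 10.4333 26.4919 34.6996 38.4762] k=[12 7 24 36 39]
t=16: x=[10.8903 9.4868 23.6703 35.9990 40.5153] k=[16 6 23 40 39]
t=17: x=[14.1617 9.0926 23.2671 38.9576 41.0037] k=[9 8 20 37 43]
t=18: x=[8.4725 9.4080 20.8465 36.7698 44.2106] k=[9 9 22 33 40]
t=19: x=[8.5875 10.3938 22.0166 33.5614 41.0444] k=[12 7 20 35 40]
t=20: x=[10.8903 9.0137 20.4832 34.8621 41.2885] k=[12 10 16 36 46]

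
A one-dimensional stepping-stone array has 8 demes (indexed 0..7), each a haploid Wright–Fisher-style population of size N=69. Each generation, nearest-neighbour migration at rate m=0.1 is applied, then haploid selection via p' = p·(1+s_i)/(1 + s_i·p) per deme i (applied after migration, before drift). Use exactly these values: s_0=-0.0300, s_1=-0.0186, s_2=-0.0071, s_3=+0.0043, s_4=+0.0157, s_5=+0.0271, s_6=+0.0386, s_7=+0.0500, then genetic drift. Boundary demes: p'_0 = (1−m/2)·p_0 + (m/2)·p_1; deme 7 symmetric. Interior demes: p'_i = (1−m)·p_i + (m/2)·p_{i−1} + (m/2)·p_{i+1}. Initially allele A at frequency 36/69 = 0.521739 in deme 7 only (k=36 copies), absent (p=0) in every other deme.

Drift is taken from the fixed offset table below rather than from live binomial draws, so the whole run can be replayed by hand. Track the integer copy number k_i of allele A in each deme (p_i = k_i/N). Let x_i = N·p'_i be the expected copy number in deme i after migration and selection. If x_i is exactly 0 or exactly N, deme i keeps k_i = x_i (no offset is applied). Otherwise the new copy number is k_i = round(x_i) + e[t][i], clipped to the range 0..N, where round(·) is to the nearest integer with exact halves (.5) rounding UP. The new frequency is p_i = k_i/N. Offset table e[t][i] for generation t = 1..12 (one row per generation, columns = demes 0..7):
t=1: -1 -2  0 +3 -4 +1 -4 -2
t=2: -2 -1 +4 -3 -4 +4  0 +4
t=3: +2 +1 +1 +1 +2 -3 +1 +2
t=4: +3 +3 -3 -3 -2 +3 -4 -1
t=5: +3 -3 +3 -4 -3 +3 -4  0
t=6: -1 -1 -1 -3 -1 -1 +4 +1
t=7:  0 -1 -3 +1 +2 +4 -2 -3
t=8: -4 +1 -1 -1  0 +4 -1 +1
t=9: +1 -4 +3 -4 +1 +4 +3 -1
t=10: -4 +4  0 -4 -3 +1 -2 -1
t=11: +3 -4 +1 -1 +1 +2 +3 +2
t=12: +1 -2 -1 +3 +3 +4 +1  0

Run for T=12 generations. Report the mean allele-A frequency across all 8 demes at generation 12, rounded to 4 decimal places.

t=0: k=[0 0 0 0 0 0 0 36]
t=1: x=[0.0000 0.0000 0.0000 0.0000 0.0000 0.0000 1.8676 35.0416] k=[0 0 0 0 0 0 0 33]
t=2: x=[0.0000 0.0000 0.0000 0.0000 0.0000 0.0000 1.7121 32.1863] k=[0 0 0 0 0 0 2 36]
t=3: x=[0.0000 0.0000 0.0000 0.0000 0.0000 0.1027 3.7314 35.1416] k=[0 0 0 0 0 0 5 37]
t=4: x=[0.0000 0.0000 0.0000 0.0000 0.0000 0.2567 6.5718 36.2404] k=[0 0 0 0 0 3 3 35]
t=5: x=[0.0000 0.0000 0.0000 0.0000 0.1523 2.9240 4.7653 34.2413] k=[0 0 0 0 0 6 1 34]
t=6: x=[0.0000 0.0000 0.0000 0.0000 0.3047 5.5857 3.0071 33.1895] k=[0 0 0 0 0 5 7 34]
t=7: x=[0.0000 0.0000 0.0000 0.0000 0.2539 4.9720 8.5291 33.4901] k=[0 0 0 0 2 9 7 30]
t=8: x=[0.0000 0.0000 0.0000 0.1004 2.2842 8.7523 8.5291 29.6722] k=[0 0 0 0 2 13 8 31]
t=9: x=[0.0000 0.0000 0.0000 0.1004 2.4871 12.4709 9.7118 30.6789] k=[0 0 0 0 3 16 13 30]
t=10: x=[0.0000 0.0000 0.0000 0.1506 3.5521 15.5193 14.4274 29.9743] k=[0 0 0 0 1 17 12 29]
t=11: x=[0.0000 0.0000 0.0000 0.0502 1.7768 16.2803 13.5067 28.9666] k=[0 0 0 0 3 18 17 31]
t=12: x=[0.0000 0.0000 0.0000 0.1506 3.6535 17.5476 18.2539 31.1315] k=[0 0 0 3 7 22 19 31]

0.1486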